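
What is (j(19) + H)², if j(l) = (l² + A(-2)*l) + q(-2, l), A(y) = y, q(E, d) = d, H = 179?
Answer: 271441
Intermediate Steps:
j(l) = l² - l (j(l) = (l² - 2*l) + l = l² - l)
(j(19) + H)² = (19*(-1 + 19) + 179)² = (19*18 + 179)² = (342 + 179)² = 521² = 271441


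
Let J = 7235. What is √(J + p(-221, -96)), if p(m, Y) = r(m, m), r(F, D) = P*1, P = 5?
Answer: 2*√1810 ≈ 85.088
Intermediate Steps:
r(F, D) = 5 (r(F, D) = 5*1 = 5)
p(m, Y) = 5
√(J + p(-221, -96)) = √(7235 + 5) = √7240 = 2*√1810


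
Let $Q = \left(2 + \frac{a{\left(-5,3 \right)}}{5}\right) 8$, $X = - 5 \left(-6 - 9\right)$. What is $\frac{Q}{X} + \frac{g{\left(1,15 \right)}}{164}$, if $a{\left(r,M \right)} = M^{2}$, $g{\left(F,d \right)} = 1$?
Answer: $\frac{25303}{61500} \approx 0.41143$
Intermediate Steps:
$X = 75$ ($X = \left(-5\right) \left(-15\right) = 75$)
$Q = \frac{152}{5}$ ($Q = \left(2 + \frac{3^{2}}{5}\right) 8 = \left(2 + 9 \cdot \frac{1}{5}\right) 8 = \left(2 + \frac{9}{5}\right) 8 = \frac{19}{5} \cdot 8 = \frac{152}{5} \approx 30.4$)
$\frac{Q}{X} + \frac{g{\left(1,15 \right)}}{164} = \frac{152}{5 \cdot 75} + 1 \cdot \frac{1}{164} = \frac{152}{5} \cdot \frac{1}{75} + 1 \cdot \frac{1}{164} = \frac{152}{375} + \frac{1}{164} = \frac{25303}{61500}$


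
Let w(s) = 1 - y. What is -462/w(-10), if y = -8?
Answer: -154/3 ≈ -51.333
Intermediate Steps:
w(s) = 9 (w(s) = 1 - 1*(-8) = 1 + 8 = 9)
-462/w(-10) = -462/9 = -462*⅑ = -154/3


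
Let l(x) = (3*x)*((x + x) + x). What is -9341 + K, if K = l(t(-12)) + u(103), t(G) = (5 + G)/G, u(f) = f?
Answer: -147759/16 ≈ -9234.9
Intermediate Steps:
t(G) = (5 + G)/G
l(x) = 9*x² (l(x) = (3*x)*(2*x + x) = (3*x)*(3*x) = 9*x²)
K = 1697/16 (K = 9*((5 - 12)/(-12))² + 103 = 9*(-1/12*(-7))² + 103 = 9*(7/12)² + 103 = 9*(49/144) + 103 = 49/16 + 103 = 1697/16 ≈ 106.06)
-9341 + K = -9341 + 1697/16 = -147759/16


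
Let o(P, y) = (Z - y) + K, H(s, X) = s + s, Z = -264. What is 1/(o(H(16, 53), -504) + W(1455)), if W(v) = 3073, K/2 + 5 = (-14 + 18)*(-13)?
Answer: 1/3199 ≈ 0.00031260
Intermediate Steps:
K = -114 (K = -10 + 2*((-14 + 18)*(-13)) = -10 + 2*(4*(-13)) = -10 + 2*(-52) = -10 - 104 = -114)
H(s, X) = 2*s
o(P, y) = -378 - y (o(P, y) = (-264 - y) - 114 = -378 - y)
1/(o(H(16, 53), -504) + W(1455)) = 1/((-378 - 1*(-504)) + 3073) = 1/((-378 + 504) + 3073) = 1/(126 + 3073) = 1/3199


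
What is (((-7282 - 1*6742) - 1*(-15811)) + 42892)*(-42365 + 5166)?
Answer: -1662014121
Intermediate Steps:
(((-7282 - 1*6742) - 1*(-15811)) + 42892)*(-42365 + 5166) = (((-7282 - 6742) + 15811) + 42892)*(-37199) = ((-14024 + 15811) + 42892)*(-37199) = (1787 + 42892)*(-37199) = 44679*(-37199) = -1662014121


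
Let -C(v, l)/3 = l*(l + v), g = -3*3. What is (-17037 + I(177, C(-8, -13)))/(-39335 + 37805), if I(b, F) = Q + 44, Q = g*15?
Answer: 8564/765 ≈ 11.195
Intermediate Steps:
g = -9
Q = -135 (Q = -9*15 = -135)
C(v, l) = -3*l*(l + v)
I(b, F) = -91 (I(b, F) = -135 + 44 = -91)
(-17037 + I(177, C(-8, -13)))/(-39335 + 37805) = (-17037 - 91)/(-39335 + 37805) = -17128/(-1530) = -17128*(-1/1530) = 8564/765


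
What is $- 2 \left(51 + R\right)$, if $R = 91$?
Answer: $-284$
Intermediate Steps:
$- 2 \left(51 + R\right) = - 2 \left(51 + 91\right) = \left(-2\right) 142 = -284$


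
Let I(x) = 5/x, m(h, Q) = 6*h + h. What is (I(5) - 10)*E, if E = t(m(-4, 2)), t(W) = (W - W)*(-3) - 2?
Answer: 18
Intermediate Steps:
m(h, Q) = 7*h
t(W) = -2 (t(W) = 0*(-3) - 2 = 0 - 2 = -2)
E = -2
(I(5) - 10)*E = (5/5 - 10)*(-2) = (5*(1/5) - 10)*(-2) = (1 - 10)*(-2) = -9*(-2) = 18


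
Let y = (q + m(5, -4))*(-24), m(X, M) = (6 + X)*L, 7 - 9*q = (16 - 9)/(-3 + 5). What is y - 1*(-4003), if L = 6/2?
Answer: 9605/3 ≈ 3201.7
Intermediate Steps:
q = 7/18 (q = 7/9 - (16 - 9)/(9*(-3 + 5)) = 7/9 - 7/(9*2) = 7/9 - 1/9*7/2 = 7/9 - 7/18 = 7/18 ≈ 0.38889)
L = 3 (L = 6*(1/2) = 3)
m(X, M) = 18 + 3*X (m(X, M) = (6 + X)*3 = 18 + 3*X)
y = -2404/3 (y = (7/18 + (18 + 3*5))*(-24) = (7/18 + (18 + 15))*(-24) = (7/18 + 33)*(-24) = (601/18)*(-24) = -2404/3 ≈ -801.33)
y - 1*(-4003) = -2404/3 - 1*(-4003) = -2404/3 + 4003 = 9605/3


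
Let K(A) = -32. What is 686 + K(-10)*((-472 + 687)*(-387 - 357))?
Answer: 5119406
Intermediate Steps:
686 + K(-10)*((-472 + 687)*(-387 - 357)) = 686 - 32*(-472 + 687)*(-387 - 357) = 686 - 6880*(-744) = 686 - 32*(-159960) = 686 + 5118720 = 5119406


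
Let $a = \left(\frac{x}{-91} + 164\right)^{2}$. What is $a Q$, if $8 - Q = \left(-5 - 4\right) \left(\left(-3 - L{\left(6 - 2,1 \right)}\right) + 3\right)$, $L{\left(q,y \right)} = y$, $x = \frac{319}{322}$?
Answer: $- \frac{23090033533681}{858607204} \approx -26892.0$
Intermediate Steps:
$x = \frac{319}{322}$ ($x = 319 \cdot \frac{1}{322} = \frac{319}{322} \approx 0.99068$)
$Q = -1$ ($Q = 8 - \left(-5 - 4\right) \left(\left(-3 - 1\right) + 3\right) = 8 - - 9 \left(\left(-3 - 1\right) + 3\right) = 8 - - 9 \left(-4 + 3\right) = 8 - \left(-9\right) \left(-1\right) = 8 - 9 = -1$)
$a = \frac{23090033533681}{858607204}$ ($a = \left(\frac{319}{322 \left(-91\right)} + 164\right)^{2} = \left(\frac{319}{322} \left(- \frac{1}{91}\right) + 164\right)^{2} = \left(- \frac{319}{29302} + 164\right)^{2} = \left(\frac{4805209}{29302}\right)^{2} = \frac{23090033533681}{858607204} \approx 26892.0$)
$a Q = \frac{23090033533681}{858607204} \left(-1\right) = - \frac{23090033533681}{858607204}$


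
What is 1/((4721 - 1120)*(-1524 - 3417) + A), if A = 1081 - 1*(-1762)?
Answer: -1/17789698 ≈ -5.6212e-8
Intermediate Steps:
A = 2843 (A = 1081 + 1762 = 2843)
1/((4721 - 1120)*(-1524 - 3417) + A) = 1/((4721 - 1120)*(-1524 - 3417) + 2843) = 1/(3601*(-4941) + 2843) = 1/(-17792541 + 2843) = 1/(-17789698) = -1/17789698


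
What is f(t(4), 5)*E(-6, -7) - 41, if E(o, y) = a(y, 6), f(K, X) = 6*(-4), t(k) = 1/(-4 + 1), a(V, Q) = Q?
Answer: -185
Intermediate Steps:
t(k) = -⅓ (t(k) = 1/(-3) = -⅓)
f(K, X) = -24
E(o, y) = 6
f(t(4), 5)*E(-6, -7) - 41 = -24*6 - 41 = -144 - 41 = -185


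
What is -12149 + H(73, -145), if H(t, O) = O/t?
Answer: -887022/73 ≈ -12151.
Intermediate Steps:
-12149 + H(73, -145) = -12149 - 145/73 = -887022/73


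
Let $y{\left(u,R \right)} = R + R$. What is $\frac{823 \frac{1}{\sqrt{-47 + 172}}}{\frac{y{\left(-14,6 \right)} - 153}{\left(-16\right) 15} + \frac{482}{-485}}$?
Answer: $- \frac{1277296 \sqrt{5}}{15765} \approx -181.17$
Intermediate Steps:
$y{\left(u,R \right)} = 2 R$
$\frac{823 \frac{1}{\sqrt{-47 + 172}}}{\frac{y{\left(-14,6 \right)} - 153}{\left(-16\right) 15} + \frac{482}{-485}} = \frac{823 \frac{1}{\sqrt{-47 + 172}}}{\frac{2 \cdot 6 - 153}{\left(-16\right) 15} + \frac{482}{-485}} = \frac{823 \frac{1}{\sqrt{125}}}{\frac{12 - 153}{-240} + 482 \left(- \frac{1}{485}\right)} = \frac{823 \frac{1}{5 \sqrt{5}}}{\left(-141\right) \left(- \frac{1}{240}\right) - \frac{482}{485}} = \frac{823 \frac{\sqrt{5}}{25}}{\frac{47}{80} - \frac{482}{485}} = \frac{\frac{823}{25} \sqrt{5}}{- \frac{3153}{7760}} = \frac{823 \sqrt{5}}{25} \left(- \frac{7760}{3153}\right) = - \frac{1277296 \sqrt{5}}{15765}$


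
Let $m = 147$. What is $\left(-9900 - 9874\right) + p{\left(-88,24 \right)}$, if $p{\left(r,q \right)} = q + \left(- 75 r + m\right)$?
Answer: $-13003$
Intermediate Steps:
$p{\left(r,q \right)} = 147 + q - 75 r$ ($p{\left(r,q \right)} = q - \left(-147 + 75 r\right) = 147 + q - 75 r$)
$\left(-9900 - 9874\right) + p{\left(-88,24 \right)} = \left(-9900 - 9874\right) + \left(147 + 24 - -6600\right) = -19774 + \left(147 + 24 + 6600\right) = -19774 + 6771 = -13003$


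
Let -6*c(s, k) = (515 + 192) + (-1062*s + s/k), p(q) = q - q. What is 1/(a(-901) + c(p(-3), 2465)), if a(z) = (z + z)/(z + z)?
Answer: -6/701 ≈ -0.0085592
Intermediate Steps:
a(z) = 1 (a(z) = (2*z)/((2*z)) = (2*z)*(1/(2*z)) = 1)
p(q) = 0
c(s, k) = -707/6 + 177*s - s/(6*k) (c(s, k) = -((515 + 192) + (-1062*s + s/k))/6 = -(707 + (-1062*s + s/k))/6 = -(707 - 1062*s + s/k)/6 = -707/6 + 177*s - s/(6*k))
1/(a(-901) + c(p(-3), 2465)) = 1/(1 + (1/6)*(-1*0 + 2465*(-707 + 1062*0))/2465) = 1/(1 + (1/6)*(1/2465)*(0 + 2465*(-707 + 0))) = 1/(1 + (1/6)*(1/2465)*(0 + 2465*(-707))) = 1/(1 + (1/6)*(1/2465)*(0 - 1742755)) = 1/(1 + (1/6)*(1/2465)*(-1742755)) = 1/(1 - 707/6) = 1/(-701/6) = -6/701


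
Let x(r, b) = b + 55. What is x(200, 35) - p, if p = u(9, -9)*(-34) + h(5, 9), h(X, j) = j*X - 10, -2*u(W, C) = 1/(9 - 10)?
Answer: 72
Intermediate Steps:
x(r, b) = 55 + b
u(W, C) = ½ (u(W, C) = -1/(2*(9 - 10)) = -½/(-1) = -½*(-1) = ½)
h(X, j) = -10 + X*j (h(X, j) = X*j - 10 = -10 + X*j)
p = 18 (p = (½)*(-34) + (-10 + 5*9) = -17 + (-10 + 45) = -17 + 35 = 18)
x(200, 35) - p = (55 + 35) - 1*18 = 90 - 18 = 72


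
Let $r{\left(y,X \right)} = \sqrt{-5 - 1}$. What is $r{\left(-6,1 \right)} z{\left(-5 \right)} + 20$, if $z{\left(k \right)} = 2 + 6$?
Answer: $20 + 8 i \sqrt{6} \approx 20.0 + 19.596 i$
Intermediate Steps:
$r{\left(y,X \right)} = i \sqrt{6}$ ($r{\left(y,X \right)} = \sqrt{-6} = i \sqrt{6}$)
$z{\left(k \right)} = 8$
$r{\left(-6,1 \right)} z{\left(-5 \right)} + 20 = i \sqrt{6} \cdot 8 + 20 = 8 i \sqrt{6} + 20 = 20 + 8 i \sqrt{6}$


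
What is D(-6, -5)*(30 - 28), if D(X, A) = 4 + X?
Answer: -4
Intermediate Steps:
D(-6, -5)*(30 - 28) = (4 - 6)*(30 - 28) = -2*2 = -4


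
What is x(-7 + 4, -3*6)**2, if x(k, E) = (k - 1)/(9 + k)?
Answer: 4/9 ≈ 0.44444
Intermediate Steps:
x(k, E) = (-1 + k)/(9 + k)
x(-7 + 4, -3*6)**2 = ((-1 + (-7 + 4))/(9 + (-7 + 4)))**2 = ((-1 - 3)/(9 - 3))**2 = (-4/6)**2 = ((1/6)*(-4))**2 = (-2/3)**2 = 4/9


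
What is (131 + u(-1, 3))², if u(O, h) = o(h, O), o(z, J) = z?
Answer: 17956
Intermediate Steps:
u(O, h) = h
(131 + u(-1, 3))² = (131 + 3)² = 134² = 17956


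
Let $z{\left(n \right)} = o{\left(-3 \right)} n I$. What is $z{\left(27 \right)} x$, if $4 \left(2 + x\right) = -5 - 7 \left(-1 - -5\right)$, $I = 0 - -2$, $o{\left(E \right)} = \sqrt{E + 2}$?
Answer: $- \frac{1107 i}{2} \approx - 553.5 i$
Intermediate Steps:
$o{\left(E \right)} = \sqrt{2 + E}$
$I = 2$ ($I = 0 + 2 = 2$)
$z{\left(n \right)} = 2 i n$ ($z{\left(n \right)} = \sqrt{2 - 3} n 2 = \sqrt{-1} n 2 = i n 2 = 2 i n$)
$x = - \frac{41}{4}$ ($x = -2 + \frac{-5 - 7 \left(-1 - -5\right)}{4} = -2 + \frac{-5 - 7 \left(-1 + 5\right)}{4} = -2 + \frac{-5 - 28}{4} = -2 + \frac{1}{4} \left(-33\right) = -2 - \frac{33}{4} = - \frac{41}{4} \approx -10.25$)
$z{\left(27 \right)} x = 2 i 27 \left(- \frac{41}{4}\right) = 54 i \left(- \frac{41}{4}\right) = - \frac{1107 i}{2}$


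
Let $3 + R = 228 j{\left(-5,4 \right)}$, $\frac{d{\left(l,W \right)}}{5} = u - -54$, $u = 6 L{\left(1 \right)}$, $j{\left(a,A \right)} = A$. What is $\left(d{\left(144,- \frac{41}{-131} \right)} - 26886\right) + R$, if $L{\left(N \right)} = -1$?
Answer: $-25737$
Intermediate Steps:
$u = -6$ ($u = 6 \left(-1\right) = -6$)
$d{\left(l,W \right)} = 240$ ($d{\left(l,W \right)} = 5 \left(-6 - -54\right) = 5 \left(-6 + 54\right) = 5 \cdot 48 = 240$)
$R = 909$ ($R = -3 + 228 \cdot 4 = -3 + 912 = 909$)
$\left(d{\left(144,- \frac{41}{-131} \right)} - 26886\right) + R = \left(240 - 26886\right) + 909 = -26646 + 909 = -25737$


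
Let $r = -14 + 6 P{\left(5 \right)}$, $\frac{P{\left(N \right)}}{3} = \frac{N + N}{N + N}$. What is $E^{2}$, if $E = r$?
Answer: $16$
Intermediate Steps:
$P{\left(N \right)} = 3$ ($P{\left(N \right)} = 3 \frac{N + N}{N + N} = 3 \frac{2 N}{2 N} = 3 \cdot 2 N \frac{1}{2 N} = 3 \cdot 1 = 3$)
$r = 4$ ($r = -14 + 6 \cdot 3 = -14 + 18 = 4$)
$E = 4$
$E^{2} = 4^{2} = 16$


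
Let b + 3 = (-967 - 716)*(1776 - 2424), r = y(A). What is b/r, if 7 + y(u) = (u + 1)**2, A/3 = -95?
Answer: 363527/26883 ≈ 13.523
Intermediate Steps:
A = -285 (A = 3*(-95) = -285)
y(u) = -7 + (1 + u)**2 (y(u) = -7 + (u + 1)**2 = -7 + (1 + u)**2)
r = 80649 (r = -7 + (1 - 285)**2 = -7 + (-284)**2 = -7 + 80656 = 80649)
b = 1090581 (b = -3 + (-967 - 716)*(1776 - 2424) = -3 - 1683*(-648) = -3 + 1090584 = 1090581)
b/r = 1090581/80649 = 1090581*(1/80649) = 363527/26883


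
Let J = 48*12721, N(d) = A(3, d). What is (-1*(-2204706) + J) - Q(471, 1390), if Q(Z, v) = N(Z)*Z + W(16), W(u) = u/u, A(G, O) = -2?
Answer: 2816255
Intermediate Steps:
N(d) = -2
W(u) = 1
Q(Z, v) = 1 - 2*Z (Q(Z, v) = -2*Z + 1 = 1 - 2*Z)
J = 610608
(-1*(-2204706) + J) - Q(471, 1390) = (-1*(-2204706) + 610608) - (1 - 2*471) = (2204706 + 610608) - (1 - 942) = 2815314 - 1*(-941) = 2815314 + 941 = 2816255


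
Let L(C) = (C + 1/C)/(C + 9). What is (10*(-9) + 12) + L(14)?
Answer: -24919/322 ≈ -77.388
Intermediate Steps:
L(C) = (C + 1/C)/(9 + C)
(10*(-9) + 12) + L(14) = (10*(-9) + 12) + (1 + 14²)/(14*(9 + 14)) = (-90 + 12) + (1/14)*(1 + 196)/23 = -78 + (1/14)*(1/23)*197 = -78 + 197/322 = -24919/322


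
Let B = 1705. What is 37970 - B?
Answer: 36265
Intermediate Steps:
37970 - B = 37970 - 1*1705 = 37970 - 1705 = 36265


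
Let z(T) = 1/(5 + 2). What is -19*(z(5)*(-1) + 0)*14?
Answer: 38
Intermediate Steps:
z(T) = ⅐ (z(T) = 1/7 = ⅐)
-19*(z(5)*(-1) + 0)*14 = -19*((⅐)*(-1) + 0)*14 = -19*(-⅐ + 0)*14 = -19*(-⅐)*14 = (19/7)*14 = 38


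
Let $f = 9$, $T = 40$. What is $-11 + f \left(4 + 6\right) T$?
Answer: $3589$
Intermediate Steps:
$-11 + f \left(4 + 6\right) T = -11 + 9 \left(4 + 6\right) 40 = -11 + 9 \cdot 10 \cdot 40 = -11 + 90 \cdot 40 = -11 + 3600 = 3589$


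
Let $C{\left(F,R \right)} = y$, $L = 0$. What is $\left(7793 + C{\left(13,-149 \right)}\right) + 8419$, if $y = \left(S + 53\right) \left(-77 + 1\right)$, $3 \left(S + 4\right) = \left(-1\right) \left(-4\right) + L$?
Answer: $\frac{37160}{3} \approx 12387.0$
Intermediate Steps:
$S = - \frac{8}{3}$ ($S = -4 + \frac{\left(-1\right) \left(-4\right) + 0}{3} = -4 + \frac{4 + 0}{3} = -4 + \frac{1}{3} \cdot 4 = -4 + \frac{4}{3} = - \frac{8}{3} \approx -2.6667$)
$y = - \frac{11476}{3}$ ($y = \left(- \frac{8}{3} + 53\right) \left(-77 + 1\right) = \frac{151}{3} \left(-76\right) = - \frac{11476}{3} \approx -3825.3$)
$C{\left(F,R \right)} = - \frac{11476}{3}$
$\left(7793 + C{\left(13,-149 \right)}\right) + 8419 = \left(7793 - \frac{11476}{3}\right) + 8419 = \frac{11903}{3} + 8419 = \frac{37160}{3}$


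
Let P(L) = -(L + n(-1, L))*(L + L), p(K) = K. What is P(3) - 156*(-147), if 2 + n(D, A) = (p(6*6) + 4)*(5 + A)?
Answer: 21006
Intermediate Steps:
n(D, A) = 198 + 40*A (n(D, A) = -2 + (6*6 + 4)*(5 + A) = -2 + (36 + 4)*(5 + A) = -2 + 40*(5 + A) = -2 + (200 + 40*A) = 198 + 40*A)
P(L) = -2*L*(198 + 41*L) (P(L) = -(L + (198 + 40*L))*(L + L) = -(198 + 41*L)*2*L = -2*L*(198 + 41*L))
P(3) - 156*(-147) = -2*3*(198 + 41*3) - 156*(-147) = -2*3*(198 + 123) + 22932 = -2*3*321 + 22932 = -1926 + 22932 = 21006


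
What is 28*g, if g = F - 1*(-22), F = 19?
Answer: 1148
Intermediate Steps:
g = 41 (g = 19 - 1*(-22) = 19 + 22 = 41)
28*g = 28*41 = 1148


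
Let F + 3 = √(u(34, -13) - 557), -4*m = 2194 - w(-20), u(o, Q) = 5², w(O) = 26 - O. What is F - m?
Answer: 534 + 2*I*√133 ≈ 534.0 + 23.065*I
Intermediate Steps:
u(o, Q) = 25
m = -537 (m = -(2194 - (26 - 1*(-20)))/4 = -(2194 - (26 + 20))/4 = -(2194 - 1*46)/4 = -(2194 - 46)/4 = -¼*2148 = -537)
F = -3 + 2*I*√133 (F = -3 + √(25 - 557) = -3 + √(-532) = -3 + 2*I*√133 ≈ -3.0 + 23.065*I)
F - m = (-3 + 2*I*√133) - 1*(-537) = (-3 + 2*I*√133) + 537 = 534 + 2*I*√133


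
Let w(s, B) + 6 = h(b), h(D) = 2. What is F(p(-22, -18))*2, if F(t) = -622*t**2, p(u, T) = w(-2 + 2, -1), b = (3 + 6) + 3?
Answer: -19904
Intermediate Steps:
b = 12 (b = 9 + 3 = 12)
w(s, B) = -4 (w(s, B) = -6 + 2 = -4)
p(u, T) = -4
F(p(-22, -18))*2 = -622*(-4)**2*2 = -622*16*2 = -9952*2 = -19904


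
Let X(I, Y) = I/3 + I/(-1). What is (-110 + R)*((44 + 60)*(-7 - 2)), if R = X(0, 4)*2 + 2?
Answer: 101088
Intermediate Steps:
X(I, Y) = -2*I/3 (X(I, Y) = I*(1/3) + I*(-1) = I/3 - I = -2*I/3)
R = 2 (R = -2/3*0*2 + 2 = 0*2 + 2 = 0 + 2 = 2)
(-110 + R)*((44 + 60)*(-7 - 2)) = (-110 + 2)*((44 + 60)*(-7 - 2)) = -11232*(-9) = -108*(-936) = 101088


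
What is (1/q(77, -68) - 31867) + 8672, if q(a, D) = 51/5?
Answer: -1182940/51 ≈ -23195.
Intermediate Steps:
q(a, D) = 51/5 (q(a, D) = 51*(⅕) = 51/5)
(1/q(77, -68) - 31867) + 8672 = (1/(51/5) - 31867) + 8672 = (5/51 - 31867) + 8672 = -1625212/51 + 8672 = -1182940/51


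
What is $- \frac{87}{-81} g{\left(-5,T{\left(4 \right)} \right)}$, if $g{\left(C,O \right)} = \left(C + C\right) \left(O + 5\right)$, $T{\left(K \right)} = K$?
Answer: $- \frac{290}{3} \approx -96.667$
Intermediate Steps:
$g{\left(C,O \right)} = 2 C \left(5 + O\right)$
$- \frac{87}{-81} g{\left(-5,T{\left(4 \right)} \right)} = - \frac{87}{-81} \cdot 2 \left(-5\right) \left(5 + 4\right) = \left(-87\right) \left(- \frac{1}{81}\right) 2 \left(-5\right) 9 = \frac{29}{27} \left(-90\right) = - \frac{290}{3}$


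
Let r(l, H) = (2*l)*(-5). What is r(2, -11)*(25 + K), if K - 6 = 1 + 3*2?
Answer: -760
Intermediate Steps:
K = 13 (K = 6 + (1 + 3*2) = 6 + (1 + 6) = 6 + 7 = 13)
r(l, H) = -10*l
r(2, -11)*(25 + K) = (-10*2)*(25 + 13) = -20*38 = -760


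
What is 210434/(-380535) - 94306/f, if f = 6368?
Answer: -18613388711/1211623440 ≈ -15.362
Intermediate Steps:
210434/(-380535) - 94306/f = 210434/(-380535) - 94306/6368 = 210434*(-1/380535) - 94306*1/6368 = -210434/380535 - 47153/3184 = -18613388711/1211623440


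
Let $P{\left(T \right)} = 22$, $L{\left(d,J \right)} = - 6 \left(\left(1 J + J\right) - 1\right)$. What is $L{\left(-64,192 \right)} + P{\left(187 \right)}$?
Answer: $-2276$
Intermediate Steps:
$L{\left(d,J \right)} = 6 - 12 J$ ($L{\left(d,J \right)} = - 6 \left(\left(J + J\right) - 1\right) = - 6 \left(2 J - 1\right) = - 6 \left(-1 + 2 J\right) = 6 - 12 J$)
$L{\left(-64,192 \right)} + P{\left(187 \right)} = \left(6 - 2304\right) + 22 = -2298 + 22 = -2276$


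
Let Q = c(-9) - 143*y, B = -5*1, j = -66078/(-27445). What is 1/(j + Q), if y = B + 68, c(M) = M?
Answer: -27445/247432932 ≈ -0.00011092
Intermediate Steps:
j = 66078/27445 (j = -66078*(-1/27445) = 66078/27445 ≈ 2.4076)
B = -5
y = 63 (y = -5 + 68 = 63)
Q = -9018 (Q = -9 - 143*63 = -9 - 9009 = -9018)
1/(j + Q) = 1/(66078/27445 - 9018) = 1/(-247432932/27445) = -27445/247432932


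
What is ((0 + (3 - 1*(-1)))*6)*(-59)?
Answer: -1416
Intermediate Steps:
((0 + (3 - 1*(-1)))*6)*(-59) = ((0 + (3 + 1))*6)*(-59) = ((0 + 4)*6)*(-59) = (4*6)*(-59) = 24*(-59) = -1416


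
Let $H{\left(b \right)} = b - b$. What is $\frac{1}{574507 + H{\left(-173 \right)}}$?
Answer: $\frac{1}{574507} \approx 1.7406 \cdot 10^{-6}$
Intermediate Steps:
$H{\left(b \right)} = 0$
$\frac{1}{574507 + H{\left(-173 \right)}} = \frac{1}{574507 + 0} = \frac{1}{574507}$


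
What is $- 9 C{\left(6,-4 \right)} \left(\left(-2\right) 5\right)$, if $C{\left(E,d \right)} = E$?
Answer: $540$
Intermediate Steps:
$- 9 C{\left(6,-4 \right)} \left(\left(-2\right) 5\right) = \left(-9\right) 6 \left(\left(-2\right) 5\right) = \left(-54\right) \left(-10\right) = 540$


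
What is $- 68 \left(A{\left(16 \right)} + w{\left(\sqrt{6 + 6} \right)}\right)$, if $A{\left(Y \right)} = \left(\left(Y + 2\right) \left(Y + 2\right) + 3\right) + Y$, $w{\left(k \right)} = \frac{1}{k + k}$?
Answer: $-23324 - \frac{17 \sqrt{3}}{3} \approx -23334.0$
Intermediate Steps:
$w{\left(k \right)} = \frac{1}{2 k}$
$A{\left(Y \right)} = 3 + Y + \left(2 + Y\right)^{2}$ ($A{\left(Y \right)} = \left(\left(2 + Y\right) \left(2 + Y\right) + 3\right) + Y = \left(\left(2 + Y\right)^{2} + 3\right) + Y = \left(3 + \left(2 + Y\right)^{2}\right) + Y = 3 + Y + \left(2 + Y\right)^{2}$)
$- 68 \left(A{\left(16 \right)} + w{\left(\sqrt{6 + 6} \right)}\right) = - 68 \left(\left(3 + 16 + \left(2 + 16\right)^{2}\right) + \frac{1}{2 \sqrt{6 + 6}}\right) = - 68 \left(\left(3 + 16 + 18^{2}\right) + \frac{1}{2 \sqrt{12}}\right) = - 68 \left(\left(3 + 16 + 324\right) + \frac{1}{2 \cdot 2 \sqrt{3}}\right) = - 68 \left(343 + \frac{\frac{1}{6} \sqrt{3}}{2}\right) = - 68 \left(343 + \frac{\sqrt{3}}{12}\right) = -23324 - \frac{17 \sqrt{3}}{3}$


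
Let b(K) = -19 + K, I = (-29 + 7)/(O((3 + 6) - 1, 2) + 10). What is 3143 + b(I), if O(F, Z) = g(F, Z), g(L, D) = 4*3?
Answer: 3123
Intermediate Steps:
g(L, D) = 12
O(F, Z) = 12
I = -1 (I = (-29 + 7)/(12 + 10) = -22/22 = -22*1/22 = -1)
3143 + b(I) = 3143 + (-19 - 1) = 3143 - 20 = 3123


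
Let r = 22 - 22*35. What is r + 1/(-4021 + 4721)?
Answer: -523599/700 ≈ -748.00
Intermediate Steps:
r = -748 (r = 22 - 770 = -748)
r + 1/(-4021 + 4721) = -748 + 1/(-4021 + 4721) = -748 + 1/700 = -523599/700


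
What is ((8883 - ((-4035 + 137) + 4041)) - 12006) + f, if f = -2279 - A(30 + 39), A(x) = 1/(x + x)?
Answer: -765211/138 ≈ -5545.0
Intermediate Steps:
A(x) = 1/(2*x)
f = -314503/138 (f = -2279 - 1/(2*(30 + 39)) = -2279 - 1/(2*69) = -2279 - 1*1/138 = -2279 - 1/138 = -314503/138 ≈ -2279.0)
((8883 - ((-4035 + 137) + 4041)) - 12006) + f = ((8883 - ((-4035 + 137) + 4041)) - 12006) - 314503/138 = ((8883 - (-3898 + 4041)) - 12006) - 314503/138 = ((8883 - 1*143) - 12006) - 314503/138 = ((8883 - 143) - 12006) - 314503/138 = (8740 - 12006) - 314503/138 = -3266 - 314503/138 = -765211/138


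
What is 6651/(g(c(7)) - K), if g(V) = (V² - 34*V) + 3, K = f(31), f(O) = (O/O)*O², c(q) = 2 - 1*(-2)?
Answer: -6651/1078 ≈ -6.1698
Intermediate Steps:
c(q) = 4 (c(q) = 2 + 2 = 4)
f(O) = O² (f(O) = 1*O² = O²)
K = 961 (K = 31² = 961)
g(V) = 3 + V² - 34*V
6651/(g(c(7)) - K) = 6651/((3 + 4² - 34*4) - 1*961) = 6651/((3 + 16 - 136) - 961) = 6651/(-117 - 961) = 6651/(-1078) = 6651*(-1/1078) = -6651/1078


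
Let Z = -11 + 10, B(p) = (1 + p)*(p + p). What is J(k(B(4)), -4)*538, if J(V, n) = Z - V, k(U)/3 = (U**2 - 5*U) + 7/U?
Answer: -45208409/20 ≈ -2.2604e+6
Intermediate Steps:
B(p) = 2*p*(1 + p) (B(p) = (1 + p)*(2*p) = 2*p*(1 + p))
k(U) = -15*U + 3*U**2 + 21/U (k(U) = 3*((U**2 - 5*U) + 7/U) = 3*(U**2 - 5*U + 7/U) = -15*U + 3*U**2 + 21/U)
Z = -1
J(V, n) = -1 - V
J(k(B(4)), -4)*538 = (-1 - 3*(7 + (2*4*(1 + 4))**2*(-5 + 2*4*(1 + 4)))/(2*4*(1 + 4)))*538 = (-1 - 3*(7 + (2*4*5)**2*(-5 + 2*4*5))/(2*4*5))*538 = (-1 - 3*(7 + 40**2*(-5 + 40))/40)*538 = (-1 - 3*(7 + 1600*35)/40)*538 = (-1 - 3*(7 + 56000)/40)*538 = (-1 - 3*56007/40)*538 = (-1 - 1*168021/40)*538 = (-1 - 168021/40)*538 = -168061/40*538 = -45208409/20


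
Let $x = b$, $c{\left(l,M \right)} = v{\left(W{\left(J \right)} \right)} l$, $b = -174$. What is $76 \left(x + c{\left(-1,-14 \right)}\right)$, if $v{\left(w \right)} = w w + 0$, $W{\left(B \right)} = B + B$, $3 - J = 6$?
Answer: $-15960$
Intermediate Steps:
$J = -3$ ($J = 3 - 6 = -3$)
$W{\left(B \right)} = 2 B$
$v{\left(w \right)} = w^{2}$ ($v{\left(w \right)} = w^{2} + 0 = w^{2}$)
$c{\left(l,M \right)} = 36 l$ ($c{\left(l,M \right)} = \left(2 \left(-3\right)\right)^{2} l = \left(-6\right)^{2} l = 36 l$)
$x = -174$
$76 \left(x + c{\left(-1,-14 \right)}\right) = 76 \left(-174 + 36 \left(-1\right)\right) = 76 \left(-174 - 36\right) = 76 \left(-210\right) = -15960$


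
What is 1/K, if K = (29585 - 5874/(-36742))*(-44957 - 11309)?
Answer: -18371/30581075818552 ≈ -6.0073e-10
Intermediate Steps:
K = -30581075818552/18371 (K = (29585 - 5874*(-1/36742))*(-56266) = (29585 + 2937/18371)*(-56266) = (543508972/18371)*(-56266) = -30581075818552/18371 ≈ -1.6646e+9)
1/K = 1/(-30581075818552/18371) = -18371/30581075818552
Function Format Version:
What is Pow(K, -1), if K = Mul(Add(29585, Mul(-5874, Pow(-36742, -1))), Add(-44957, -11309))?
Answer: Rational(-18371, 30581075818552) ≈ -6.0073e-10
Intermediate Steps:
K = Rational(-30581075818552, 18371) (K = Mul(Add(29585, Mul(-5874, Rational(-1, 36742))), -56266) = Mul(Add(29585, Rational(2937, 18371)), -56266) = Mul(Rational(543508972, 18371), -56266) = Rational(-30581075818552, 18371) ≈ -1.6646e+9)
Pow(K, -1) = Pow(Rational(-30581075818552, 18371), -1) = Rational(-18371, 30581075818552)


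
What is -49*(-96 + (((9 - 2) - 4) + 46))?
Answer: 2303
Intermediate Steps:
-49*(-96 + (((9 - 2) - 4) + 46)) = -49*(-96 + ((7 - 4) + 46)) = -49*(-96 + (3 + 46)) = -49*(-96 + 49) = -49*(-47) = 2303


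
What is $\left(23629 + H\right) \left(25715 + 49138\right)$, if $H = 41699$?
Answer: $4889996784$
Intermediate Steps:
$\left(23629 + H\right) \left(25715 + 49138\right) = \left(23629 + 41699\right) \left(25715 + 49138\right) = 65328 \cdot 74853 = 4889996784$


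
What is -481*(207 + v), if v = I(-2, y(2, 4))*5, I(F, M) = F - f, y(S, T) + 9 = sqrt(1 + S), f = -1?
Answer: -97162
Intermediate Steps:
y(S, T) = -9 + sqrt(1 + S)
I(F, M) = 1 + F (I(F, M) = F - 1*(-1) = F + 1 = 1 + F)
v = -5 (v = (1 - 2)*5 = -1*5 = -5)
-481*(207 + v) = -481*(207 - 5) = -481*202 = -97162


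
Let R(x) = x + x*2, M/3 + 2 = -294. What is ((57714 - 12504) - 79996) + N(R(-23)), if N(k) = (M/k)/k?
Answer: -55205678/1587 ≈ -34786.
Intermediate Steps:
M = -888 (M = -6 + 3*(-294) = -6 - 882 = -888)
R(x) = 3*x (R(x) = x + 2*x = 3*x)
N(k) = -888/k**2 (N(k) = (-888/k)/k = -888/k**2)
((57714 - 12504) - 79996) + N(R(-23)) = ((57714 - 12504) - 79996) - 888/(3*(-23))**2 = (45210 - 79996) - 888/(-69)**2 = -34786 - 888*1/4761 = -34786 - 296/1587 = -55205678/1587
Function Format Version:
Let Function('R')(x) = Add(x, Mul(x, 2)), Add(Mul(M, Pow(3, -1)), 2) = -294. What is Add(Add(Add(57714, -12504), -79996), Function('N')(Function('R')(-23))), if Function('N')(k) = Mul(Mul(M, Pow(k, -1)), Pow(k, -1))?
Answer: Rational(-55205678, 1587) ≈ -34786.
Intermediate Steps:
M = -888 (M = Add(-6, Mul(3, -294)) = Add(-6, -882) = -888)
Function('R')(x) = Mul(3, x) (Function('R')(x) = Add(x, Mul(2, x)) = Mul(3, x))
Function('N')(k) = Mul(-888, Pow(k, -2)) (Function('N')(k) = Mul(Mul(-888, Pow(k, -1)), Pow(k, -1)) = Mul(-888, Pow(k, -2)))
Add(Add(Add(57714, -12504), -79996), Function('N')(Function('R')(-23))) = Add(Add(Add(57714, -12504), -79996), Mul(-888, Pow(Mul(3, -23), -2))) = Add(Add(45210, -79996), Mul(-888, Pow(-69, -2))) = Add(-34786, Mul(-888, Rational(1, 4761))) = Add(-34786, Rational(-296, 1587)) = Rational(-55205678, 1587)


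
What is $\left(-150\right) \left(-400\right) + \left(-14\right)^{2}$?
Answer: $60196$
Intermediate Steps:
$\left(-150\right) \left(-400\right) + \left(-14\right)^{2} = 60000 + 196 = 60196$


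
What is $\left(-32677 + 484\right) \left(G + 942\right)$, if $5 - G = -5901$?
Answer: $-220457664$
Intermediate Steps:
$G = 5906$ ($G = 5 - -5901 = 5 + 5901 = 5906$)
$\left(-32677 + 484\right) \left(G + 942\right) = \left(-32677 + 484\right) \left(5906 + 942\right) = \left(-32193\right) 6848 = -220457664$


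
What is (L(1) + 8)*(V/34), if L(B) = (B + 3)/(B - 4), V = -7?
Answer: -70/51 ≈ -1.3725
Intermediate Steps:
L(B) = (3 + B)/(-4 + B)
(L(1) + 8)*(V/34) = ((3 + 1)/(-4 + 1) + 8)*(-7/34) = (4/(-3) + 8)*(-7*1/34) = (-⅓*4 + 8)*(-7/34) = (-4/3 + 8)*(-7/34) = (20/3)*(-7/34) = -70/51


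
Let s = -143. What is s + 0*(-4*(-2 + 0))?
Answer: -143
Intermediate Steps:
s + 0*(-4*(-2 + 0)) = -143 + 0*(-4*(-2 + 0)) = -143 + 0*(-4*(-2)) = -143 + 0*8 = -143 + 0 = -143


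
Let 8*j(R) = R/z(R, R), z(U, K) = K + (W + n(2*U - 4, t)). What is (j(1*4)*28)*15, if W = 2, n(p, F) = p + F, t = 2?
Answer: 35/2 ≈ 17.500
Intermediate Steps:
n(p, F) = F + p
z(U, K) = K + 2*U (z(U, K) = K + (2 + (2 + (2*U - 4))) = K + (2 + (2 + (-4 + 2*U))) = K + (2 + (-2 + 2*U)) = K + 2*U)
j(R) = 1/24 (j(R) = (R/(R + 2*R))/8 = (R/((3*R)))/8 = (R*(1/(3*R)))/8 = (1/8)*(1/3) = 1/24)
(j(1*4)*28)*15 = ((1/24)*28)*15 = (7/6)*15 = 35/2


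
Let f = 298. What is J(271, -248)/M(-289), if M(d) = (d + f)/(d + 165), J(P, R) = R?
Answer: 30752/9 ≈ 3416.9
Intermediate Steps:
M(d) = (298 + d)/(165 + d) (M(d) = (d + 298)/(d + 165) = (298 + d)/(165 + d))
J(271, -248)/M(-289) = -248*(165 - 289)/(298 - 289) = -248/(9/(-124)) = -248/((-1/124*9)) = -248/(-9/124) = -248*(-124/9) = 30752/9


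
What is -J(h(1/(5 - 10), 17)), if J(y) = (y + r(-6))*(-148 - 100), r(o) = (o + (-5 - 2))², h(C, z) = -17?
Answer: 37696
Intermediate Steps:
r(o) = (-7 + o)² (r(o) = (o - 7)² = (-7 + o)²)
J(y) = -41912 - 248*y (J(y) = (y + (-7 - 6)²)*(-148 - 100) = (y + (-13)²)*(-248) = (y + 169)*(-248) = (169 + y)*(-248) = -41912 - 248*y)
-J(h(1/(5 - 10), 17)) = -(-41912 - 248*(-17)) = -(-41912 + 4216) = -1*(-37696) = 37696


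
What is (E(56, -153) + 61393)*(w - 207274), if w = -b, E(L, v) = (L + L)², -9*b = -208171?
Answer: -153318498869/9 ≈ -1.7035e+10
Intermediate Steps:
b = 208171/9 (b = -⅑*(-208171) = 208171/9 ≈ 23130.)
E(L, v) = 4*L² (E(L, v) = (2*L)² = 4*L²)
w = -208171/9 (w = -1*208171/9 = -208171/9 ≈ -23130.)
(E(56, -153) + 61393)*(w - 207274) = (4*56² + 61393)*(-208171/9 - 207274) = (4*3136 + 61393)*(-2073637/9) = (12544 + 61393)*(-2073637/9) = 73937*(-2073637/9) = -153318498869/9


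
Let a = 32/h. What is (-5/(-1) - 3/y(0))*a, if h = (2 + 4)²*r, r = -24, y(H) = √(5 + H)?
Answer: -5/27 + √5/45 ≈ -0.13549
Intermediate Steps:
h = -864 (h = (2 + 4)²*(-24) = 6²*(-24) = 36*(-24) = -864)
a = -1/27 (a = 32/(-864) = 32*(-1/864) = -1/27 ≈ -0.037037)
(-5/(-1) - 3/y(0))*a = (-5/(-1) - 3/√(5 + 0))*(-1/27) = (-5*(-1) - 3*√5/5)*(-1/27) = (5 - 3*√5/5)*(-1/27) = -5/27 + √5/45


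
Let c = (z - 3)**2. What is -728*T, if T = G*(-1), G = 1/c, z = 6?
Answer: 728/9 ≈ 80.889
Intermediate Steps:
c = 9 (c = (6 - 3)**2 = 3**2 = 9)
G = 1/9 ≈ 0.11111
T = -1/9 (T = (1/9)*(-1) = -1/9 ≈ -0.11111)
-728*T = -728*(-1/9) = 728/9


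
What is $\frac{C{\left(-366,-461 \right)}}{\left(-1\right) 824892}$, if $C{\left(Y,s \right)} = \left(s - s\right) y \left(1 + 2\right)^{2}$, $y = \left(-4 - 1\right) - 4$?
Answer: $0$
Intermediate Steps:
$y = -9$ ($y = -5 - 4 = -9$)
$C{\left(Y,s \right)} = 0$ ($C{\left(Y,s \right)} = \left(s - s\right) \left(-9\right) \left(1 + 2\right)^{2} = 0 \left(-9\right) 3^{2} = 0 \cdot 9 = 0$)
$\frac{C{\left(-366,-461 \right)}}{\left(-1\right) 824892} = \frac{0}{\left(-1\right) 824892} = \frac{0}{-824892} = 0 \left(- \frac{1}{824892}\right) = 0$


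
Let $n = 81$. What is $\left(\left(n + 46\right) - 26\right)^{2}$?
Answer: $10201$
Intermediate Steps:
$\left(\left(n + 46\right) - 26\right)^{2} = \left(\left(81 + 46\right) - 26\right)^{2} = \left(127 - 26\right)^{2} = 101^{2} = 10201$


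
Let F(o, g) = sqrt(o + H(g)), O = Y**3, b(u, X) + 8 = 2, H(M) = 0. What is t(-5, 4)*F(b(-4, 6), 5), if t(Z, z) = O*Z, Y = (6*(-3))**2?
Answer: -170061120*I*sqrt(6) ≈ -4.1656e+8*I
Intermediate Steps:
b(u, X) = -6 (b(u, X) = -8 + 2 = -6)
Y = 324 (Y = (-18)**2 = 324)
O = 34012224 (O = 324**3 = 34012224)
F(o, g) = sqrt(o) (F(o, g) = sqrt(o + 0) = sqrt(o))
t(Z, z) = 34012224*Z
t(-5, 4)*F(b(-4, 6), 5) = (34012224*(-5))*sqrt(-6) = -170061120*I*sqrt(6)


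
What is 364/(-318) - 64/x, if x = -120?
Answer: -162/265 ≈ -0.61132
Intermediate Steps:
364/(-318) - 64/x = 364/(-318) - 64/(-120) = 364*(-1/318) - 64*(-1/120) = -182/159 + 8/15 = -162/265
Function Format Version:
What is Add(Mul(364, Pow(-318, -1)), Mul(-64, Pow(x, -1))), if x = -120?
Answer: Rational(-162, 265) ≈ -0.61132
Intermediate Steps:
Add(Mul(364, Pow(-318, -1)), Mul(-64, Pow(x, -1))) = Add(Mul(364, Pow(-318, -1)), Mul(-64, Pow(-120, -1))) = Add(Mul(364, Rational(-1, 318)), Mul(-64, Rational(-1, 120))) = Add(Rational(-182, 159), Rational(8, 15)) = Rational(-162, 265)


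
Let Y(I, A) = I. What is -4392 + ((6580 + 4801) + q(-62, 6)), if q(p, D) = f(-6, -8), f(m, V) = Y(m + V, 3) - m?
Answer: 6981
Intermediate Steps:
f(m, V) = V (f(m, V) = (m + V) - m = (V + m) - m = V)
q(p, D) = -8
-4392 + ((6580 + 4801) + q(-62, 6)) = -4392 + ((6580 + 4801) - 8) = -4392 + (11381 - 8) = -4392 + 11373 = 6981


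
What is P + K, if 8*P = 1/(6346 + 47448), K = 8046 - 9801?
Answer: -755267759/430352 ≈ -1755.0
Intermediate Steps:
K = -1755
P = 1/430352 (P = 1/(8*(6346 + 47448)) = (⅛)/53794 = (⅛)*(1/53794) = 1/430352 ≈ 2.3237e-6)
P + K = 1/430352 - 1755 = -755267759/430352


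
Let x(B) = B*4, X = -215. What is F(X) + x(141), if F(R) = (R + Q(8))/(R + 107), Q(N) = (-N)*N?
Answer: 6799/12 ≈ 566.58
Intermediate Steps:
Q(N) = -N²
F(R) = (-64 + R)/(107 + R) (F(R) = (R - 1*8²)/(R + 107) = (R - 1*64)/(107 + R) = (R - 64)/(107 + R) = (-64 + R)/(107 + R))
x(B) = 4*B
F(X) + x(141) = (-64 - 215)/(107 - 215) + 4*141 = -279/(-108) + 564 = -1/108*(-279) + 564 = 31/12 + 564 = 6799/12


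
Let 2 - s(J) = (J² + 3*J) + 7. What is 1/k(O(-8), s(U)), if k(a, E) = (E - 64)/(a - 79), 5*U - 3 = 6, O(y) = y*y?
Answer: 125/647 ≈ 0.19320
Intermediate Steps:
O(y) = y²
U = 9/5 (U = ⅗ + (⅕)*6 = ⅗ + 6/5 = 9/5 ≈ 1.8000)
s(J) = -5 - J² - 3*J (s(J) = 2 - ((J² + 3*J) + 7) = 2 - (7 + J² + 3*J) = 2 + (-7 - J² - 3*J) = -5 - J² - 3*J)
k(a, E) = (-64 + E)/(-79 + a)
1/k(O(-8), s(U)) = 1/((-64 + (-5 - (9/5)² - 3*9/5))/(-79 + (-8)²)) = 1/((-64 + (-5 - 1*81/25 - 27/5))/(-79 + 64)) = 1/((-64 + (-5 - 81/25 - 27/5))/(-15)) = 1/(-(-64 - 341/25)/15) = 1/(-1/15*(-1941/25)) = 1/(647/125) = 125/647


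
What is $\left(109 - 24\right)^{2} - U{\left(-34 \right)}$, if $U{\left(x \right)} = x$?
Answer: $7259$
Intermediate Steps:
$\left(109 - 24\right)^{2} - U{\left(-34 \right)} = \left(109 - 24\right)^{2} - -34 = \left(109 + \left(-50 + 26\right)\right)^{2} + 34 = \left(109 - 24\right)^{2} + 34 = 85^{2} + 34 = 7225 + 34 = 7259$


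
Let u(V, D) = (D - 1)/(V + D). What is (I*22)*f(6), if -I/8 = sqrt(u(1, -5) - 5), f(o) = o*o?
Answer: -3168*I*sqrt(14) ≈ -11854.0*I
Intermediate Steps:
f(o) = o**2
u(V, D) = (-1 + D)/(D + V)
I = -4*I*sqrt(14) (I = -8*sqrt((-1 - 5)/(-5 + 1) - 5) = -8*sqrt(-6/(-4) - 5) = -8*sqrt(-1/4*(-6) - 5) = -8*sqrt(3/2 - 5) = -4*I*sqrt(14) ≈ -14.967*I)
(I*22)*f(6) = (-4*I*sqrt(14)*22)*6**2 = -88*I*sqrt(14)*36 = -3168*I*sqrt(14)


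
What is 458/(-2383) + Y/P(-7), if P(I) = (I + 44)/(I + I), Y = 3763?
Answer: -125558152/88171 ≈ -1424.0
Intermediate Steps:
P(I) = (44 + I)/(2*I) (P(I) = (44 + I)/((2*I)) = (44 + I)*(1/(2*I)) = (44 + I)/(2*I))
458/(-2383) + Y/P(-7) = 458/(-2383) + 3763/(((1/2)*(44 - 7)/(-7))) = 458*(-1/2383) + 3763/(((1/2)*(-1/7)*37)) = -458/2383 + 3763/(-37/14) = -458/2383 + 3763*(-14/37) = -458/2383 - 52682/37 = -125558152/88171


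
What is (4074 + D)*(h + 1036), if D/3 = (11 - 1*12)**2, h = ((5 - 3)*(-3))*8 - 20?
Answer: 3946536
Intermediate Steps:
h = -68 (h = (2*(-3))*8 - 20 = -6*8 - 20 = -48 - 20 = -68)
D = 3 (D = 3*(11 - 1*12)**2 = 3*(11 - 12)**2 = 3*(-1)**2 = 3*1 = 3)
(4074 + D)*(h + 1036) = (4074 + 3)*(-68 + 1036) = 4077*968 = 3946536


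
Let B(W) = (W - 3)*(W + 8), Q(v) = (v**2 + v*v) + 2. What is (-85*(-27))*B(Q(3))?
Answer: 1092420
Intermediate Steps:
Q(v) = 2 + 2*v**2 (Q(v) = (v**2 + v**2) + 2 = 2*v**2 + 2 = 2 + 2*v**2)
B(W) = (-3 + W)*(8 + W)
(-85*(-27))*B(Q(3)) = (-85*(-27))*(-24 + (2 + 2*3**2)**2 + 5*(2 + 2*3**2)) = 2295*(-24 + (2 + 2*9)**2 + 5*(2 + 2*9)) = 2295*(-24 + (2 + 18)**2 + 5*(2 + 18)) = 2295*(-24 + 20**2 + 5*20) = 2295*(-24 + 400 + 100) = 2295*476 = 1092420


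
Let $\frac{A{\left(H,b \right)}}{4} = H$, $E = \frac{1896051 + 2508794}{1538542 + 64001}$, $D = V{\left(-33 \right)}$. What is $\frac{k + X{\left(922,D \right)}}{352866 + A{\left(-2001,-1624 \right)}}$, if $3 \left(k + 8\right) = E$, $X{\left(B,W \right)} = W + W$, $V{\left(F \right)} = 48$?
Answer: $\frac{427476197}{1657968552198} \approx 0.00025783$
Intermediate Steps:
$D = 48$
$E = \frac{4404845}{1602543} \approx 2.7487$
$A{\left(H,b \right)} = 4 H$
$X{\left(B,W \right)} = 2 W$
$k = - \frac{34056187}{4807629}$ ($k = -8 + \frac{1}{3} \cdot \frac{4404845}{1602543} = -8 + \frac{4404845}{4807629} = - \frac{34056187}{4807629} \approx -7.0838$)
$\frac{k + X{\left(922,D \right)}}{352866 + A{\left(-2001,-1624 \right)}} = \frac{- \frac{34056187}{4807629} + 2 \cdot 48}{352866 + 4 \left(-2001\right)} = \frac{- \frac{34056187}{4807629} + 96}{352866 - 8004} = \frac{427476197}{4807629 \cdot 344862} = \frac{427476197}{4807629} \cdot \frac{1}{344862} = \frac{427476197}{1657968552198}$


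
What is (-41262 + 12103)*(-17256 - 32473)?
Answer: 1450047911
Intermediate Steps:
(-41262 + 12103)*(-17256 - 32473) = -29159*(-49729) = 1450047911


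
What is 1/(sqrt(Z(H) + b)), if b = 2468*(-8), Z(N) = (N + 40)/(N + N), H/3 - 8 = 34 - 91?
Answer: -7*I*sqrt(34827774)/5804629 ≈ -0.0071168*I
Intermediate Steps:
H = -147 (H = 24 + 3*(34 - 91) = 24 + 3*(-57) = 24 - 171 = -147)
Z(N) = (40 + N)/(2*N) (Z(N) = (40 + N)/((2*N)) = (40 + N)*(1/(2*N)) = (40 + N)/(2*N))
b = -19744
1/(sqrt(Z(H) + b)) = 1/(sqrt((1/2)*(40 - 147)/(-147) - 19744)) = 1/(sqrt((1/2)*(-1/147)*(-107) - 19744)) = 1/(sqrt(107/294 - 19744)) = 1/(sqrt(-5804629/294)) = 1/(I*sqrt(34827774)/42) = -7*I*sqrt(34827774)/5804629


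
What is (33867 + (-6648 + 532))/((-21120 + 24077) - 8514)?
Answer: -27751/5557 ≈ -4.9939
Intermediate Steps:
(33867 + (-6648 + 532))/((-21120 + 24077) - 8514) = (33867 - 6116)/(2957 - 8514) = 27751/(-5557) = 27751*(-1/5557) = -27751/5557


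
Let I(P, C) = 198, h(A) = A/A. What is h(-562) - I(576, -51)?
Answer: -197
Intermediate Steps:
h(A) = 1
h(-562) - I(576, -51) = 1 - 1*198 = 1 - 198 = -197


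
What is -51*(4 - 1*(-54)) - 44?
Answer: -3002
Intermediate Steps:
-51*(4 - 1*(-54)) - 44 = -51*(4 + 54) - 44 = -51*58 - 44 = -2958 - 44 = -3002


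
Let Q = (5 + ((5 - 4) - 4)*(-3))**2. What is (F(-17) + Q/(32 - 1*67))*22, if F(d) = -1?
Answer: -726/5 ≈ -145.20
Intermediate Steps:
Q = 196 (Q = (5 + (1 - 4)*(-3))**2 = (5 - 3*(-3))**2 = (5 + 9)**2 = 14**2 = 196)
(F(-17) + Q/(32 - 1*67))*22 = (-1 + 196/(32 - 1*67))*22 = (-1 + 196/(32 - 67))*22 = (-1 + 196/(-35))*22 = (-1 + 196*(-1/35))*22 = (-1 - 28/5)*22 = -33/5*22 = -726/5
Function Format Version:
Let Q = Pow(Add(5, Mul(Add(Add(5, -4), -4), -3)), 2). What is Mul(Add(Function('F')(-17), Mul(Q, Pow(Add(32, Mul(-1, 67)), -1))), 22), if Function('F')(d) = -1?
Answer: Rational(-726, 5) ≈ -145.20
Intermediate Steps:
Q = 196 (Q = Pow(Add(5, Mul(Add(1, -4), -3)), 2) = Pow(Add(5, Mul(-3, -3)), 2) = Pow(Add(5, 9), 2) = Pow(14, 2) = 196)
Mul(Add(Function('F')(-17), Mul(Q, Pow(Add(32, Mul(-1, 67)), -1))), 22) = Mul(Add(-1, Mul(196, Pow(Add(32, Mul(-1, 67)), -1))), 22) = Mul(Add(-1, Mul(196, Pow(Add(32, -67), -1))), 22) = Mul(Add(-1, Mul(196, Pow(-35, -1))), 22) = Mul(Add(-1, Mul(196, Rational(-1, 35))), 22) = Mul(Add(-1, Rational(-28, 5)), 22) = Mul(Rational(-33, 5), 22) = Rational(-726, 5)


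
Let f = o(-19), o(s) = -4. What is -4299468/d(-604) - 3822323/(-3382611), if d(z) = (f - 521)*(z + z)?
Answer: -1009942542029/178770991350 ≈ -5.6494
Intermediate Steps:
f = -4
d(z) = -1050*z (d(z) = (-4 - 521)*(z + z) = -1050*z)
-4299468/d(-604) - 3822323/(-3382611) = -4299468/((-1050*(-604))) - 3822323/(-3382611) = -4299468/634200 - 3822323*(-1/3382611) = -4299468*1/634200 + 3822323/3382611 = -358289/52850 + 3822323/3382611 = -1009942542029/178770991350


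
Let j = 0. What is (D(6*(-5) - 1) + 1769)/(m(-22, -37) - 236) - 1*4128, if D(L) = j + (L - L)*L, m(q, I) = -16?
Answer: -1042025/252 ≈ -4135.0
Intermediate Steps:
D(L) = 0 (D(L) = 0 + (L - L)*L = 0 + 0*L = 0 + 0 = 0)
(D(6*(-5) - 1) + 1769)/(m(-22, -37) - 236) - 1*4128 = (0 + 1769)/(-16 - 236) - 1*4128 = 1769/(-252) - 4128 = 1769*(-1/252) - 4128 = -1769/252 - 4128 = -1042025/252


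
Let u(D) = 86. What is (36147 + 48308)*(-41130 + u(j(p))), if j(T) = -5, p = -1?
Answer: -3466371020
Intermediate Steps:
(36147 + 48308)*(-41130 + u(j(p))) = (36147 + 48308)*(-41130 + 86) = 84455*(-41044) = -3466371020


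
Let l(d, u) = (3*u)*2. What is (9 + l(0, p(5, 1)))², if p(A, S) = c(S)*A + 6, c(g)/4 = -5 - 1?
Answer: 455625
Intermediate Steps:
c(g) = -24 (c(g) = 4*(-5 - 1) = 4*(-6) = -24)
p(A, S) = 6 - 24*A (p(A, S) = -24*A + 6 = 6 - 24*A)
l(d, u) = 6*u
(9 + l(0, p(5, 1)))² = (9 + 6*(6 - 24*5))² = (9 + 6*(6 - 120))² = (9 + 6*(-114))² = (9 - 684)² = (-675)² = 455625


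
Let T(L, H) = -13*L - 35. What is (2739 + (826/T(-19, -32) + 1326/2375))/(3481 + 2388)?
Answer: 690664681/1477520750 ≈ 0.46745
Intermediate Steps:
T(L, H) = -35 - 13*L
(2739 + (826/T(-19, -32) + 1326/2375))/(3481 + 2388) = (2739 + (826/(-35 - 13*(-19)) + 1326/2375))/(3481 + 2388) = (2739 + (826/(-35 + 247) + 1326*(1/2375)))/5869 = (2739 + (826/212 + 1326/2375))*(1/5869) = (2739 + (826*(1/212) + 1326/2375))*(1/5869) = (2739 + (413/106 + 1326/2375))*(1/5869) = (2739 + 1121431/251750)*(1/5869) = (690664681/251750)*(1/5869) = 690664681/1477520750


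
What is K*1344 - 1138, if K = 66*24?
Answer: 2127758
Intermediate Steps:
K = 1584
K*1344 - 1138 = 1584*1344 - 1138 = 2128896 - 1138 = 2127758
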